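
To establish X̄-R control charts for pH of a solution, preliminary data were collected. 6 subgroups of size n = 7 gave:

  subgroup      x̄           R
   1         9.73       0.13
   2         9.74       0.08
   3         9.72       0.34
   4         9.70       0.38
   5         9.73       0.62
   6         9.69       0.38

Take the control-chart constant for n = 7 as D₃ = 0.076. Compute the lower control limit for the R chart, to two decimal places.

0.02

R̄ = (0.13 + 0.08 + 0.34 + 0.38 + 0.62 + 0.38) / 6 = 1.9300 / 6 = 0.3217
LCL_R = D₃·R̄ = 0.076 × 0.3217 = 0.0244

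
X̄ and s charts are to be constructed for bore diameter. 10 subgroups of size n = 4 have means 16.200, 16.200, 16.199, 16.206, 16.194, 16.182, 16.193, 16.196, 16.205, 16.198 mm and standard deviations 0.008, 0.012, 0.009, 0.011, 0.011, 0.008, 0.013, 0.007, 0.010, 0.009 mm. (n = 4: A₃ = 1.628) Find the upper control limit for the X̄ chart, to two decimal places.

X̄̄ = (16.200 + 16.200 + 16.199 + 16.206 + 16.194 + 16.182 + 16.193 + 16.196 + 16.205 + 16.198) / 10 = 16.1973
s̄ = (0.008 + 0.012 + 0.009 + 0.011 + 0.011 + 0.008 + 0.013 + 0.007 + 0.010 + 0.009) / 10 = 0.0098
UCL = X̄̄ + A₃·s̄ = 16.1973 + 1.628 × 0.0098 = 16.2133

16.21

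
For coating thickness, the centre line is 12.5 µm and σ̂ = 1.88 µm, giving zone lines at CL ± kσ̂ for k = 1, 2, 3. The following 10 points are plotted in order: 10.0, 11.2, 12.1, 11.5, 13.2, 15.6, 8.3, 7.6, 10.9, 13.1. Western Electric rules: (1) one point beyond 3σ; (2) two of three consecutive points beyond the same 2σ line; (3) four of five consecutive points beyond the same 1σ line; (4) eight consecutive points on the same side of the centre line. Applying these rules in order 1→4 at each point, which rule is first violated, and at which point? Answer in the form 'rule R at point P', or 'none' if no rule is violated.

Zone of each point (C = within 1σ̂, B = 1σ̂–2σ̂, A = 2σ̂–3σ̂, * = beyond 3σ̂; sign = side of CL): 1:-B, 2:-C, 3:-C, 4:-C, 5:+C, 6:+B, 7:-A, 8:-A, 9:-C, 10:+C
Rule 2 (two of three consecutive points beyond the same 2σ limit) is satisfied at point 8.

rule 2 at point 8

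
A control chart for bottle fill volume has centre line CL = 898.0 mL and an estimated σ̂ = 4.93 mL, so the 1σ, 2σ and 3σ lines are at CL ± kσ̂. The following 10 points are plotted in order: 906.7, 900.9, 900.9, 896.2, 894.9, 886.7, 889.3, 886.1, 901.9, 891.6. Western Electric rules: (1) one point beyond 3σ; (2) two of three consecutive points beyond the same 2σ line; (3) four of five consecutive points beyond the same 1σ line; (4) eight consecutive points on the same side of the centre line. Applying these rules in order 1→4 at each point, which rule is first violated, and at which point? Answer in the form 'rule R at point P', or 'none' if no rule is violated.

Zone of each point (C = within 1σ̂, B = 1σ̂–2σ̂, A = 2σ̂–3σ̂, * = beyond 3σ̂; sign = side of CL): 1:+B, 2:+C, 3:+C, 4:-C, 5:-C, 6:-A, 7:-B, 8:-A, 9:+C, 10:-B
Rule 2 (two of three consecutive points beyond the same 2σ limit) is satisfied at point 8.

rule 2 at point 8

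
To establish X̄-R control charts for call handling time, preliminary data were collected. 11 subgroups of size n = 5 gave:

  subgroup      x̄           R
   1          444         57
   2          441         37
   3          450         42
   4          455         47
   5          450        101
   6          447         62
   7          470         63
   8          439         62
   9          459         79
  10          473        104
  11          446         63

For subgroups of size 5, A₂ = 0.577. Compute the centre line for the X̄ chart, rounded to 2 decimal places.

452.18

X̄̄ = (444 + 441 + 450 + 455 + 450 + 447 + 470 + 439 + 459 + 473 + 446) / 11 = 4974.0000 / 11 = 452.1818
CL = X̄̄ = 452.1818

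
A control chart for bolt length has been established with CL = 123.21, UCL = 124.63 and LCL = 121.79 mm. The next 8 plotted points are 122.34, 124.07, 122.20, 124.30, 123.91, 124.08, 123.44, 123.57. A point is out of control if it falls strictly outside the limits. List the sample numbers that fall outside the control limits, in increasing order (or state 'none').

none

All 8 points lie within [121.79, 124.63].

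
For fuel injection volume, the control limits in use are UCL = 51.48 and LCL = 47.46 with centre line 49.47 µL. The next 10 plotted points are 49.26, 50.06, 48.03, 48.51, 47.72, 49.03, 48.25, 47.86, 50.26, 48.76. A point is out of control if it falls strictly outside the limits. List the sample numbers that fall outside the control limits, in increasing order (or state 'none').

All 10 points lie within [47.46, 51.48].

none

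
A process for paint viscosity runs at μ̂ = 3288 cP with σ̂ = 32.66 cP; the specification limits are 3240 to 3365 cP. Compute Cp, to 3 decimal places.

0.638

Cp = (USL − LSL) / (6σ̂) = (3365 − 3240) / (6 × 32.66) = 125.0000 / 195.9600 = 0.6379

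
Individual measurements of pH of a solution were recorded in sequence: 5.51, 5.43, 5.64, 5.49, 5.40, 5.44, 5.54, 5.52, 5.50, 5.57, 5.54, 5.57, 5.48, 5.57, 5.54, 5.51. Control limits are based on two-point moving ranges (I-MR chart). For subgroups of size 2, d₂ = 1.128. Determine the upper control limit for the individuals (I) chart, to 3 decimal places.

X̄ = (5.51 + 5.43 + 5.64 + 5.49 + 5.40 + 5.44 + 5.54 + 5.52 + 5.50 + 5.57 + 5.54 + 5.57 + 5.48 + 5.57 + 5.54 + 5.51) / 16 = 5.5156
Moving ranges: 0.08, 0.21, 0.15, 0.09, 0.04, 0.10, 0.02, 0.02, 0.07, 0.03, 0.03, 0.09, 0.09, 0.03, 0.03; M̄R̄ = 1.0800 / 15 = 0.0720
UCL = X̄ + 3·M̄R̄/d₂ = 5.5156 + 3 × 0.0720 / 1.128 = 5.7071

5.707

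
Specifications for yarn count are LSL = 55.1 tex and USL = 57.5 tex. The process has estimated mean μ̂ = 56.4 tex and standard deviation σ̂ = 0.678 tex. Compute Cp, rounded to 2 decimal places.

0.59

Cp = (USL − LSL) / (6σ̂) = (57.5 − 55.1) / (6 × 0.678) = 2.4000 / 4.0680 = 0.5900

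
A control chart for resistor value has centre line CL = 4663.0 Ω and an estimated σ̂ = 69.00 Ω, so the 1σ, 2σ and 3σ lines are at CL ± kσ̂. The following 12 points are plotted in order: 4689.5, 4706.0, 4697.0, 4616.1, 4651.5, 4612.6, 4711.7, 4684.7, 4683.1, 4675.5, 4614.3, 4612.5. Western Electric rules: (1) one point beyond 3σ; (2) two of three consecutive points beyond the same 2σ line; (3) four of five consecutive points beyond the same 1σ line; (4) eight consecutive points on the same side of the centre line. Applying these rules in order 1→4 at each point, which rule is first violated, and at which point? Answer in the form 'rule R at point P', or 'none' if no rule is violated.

none

Zone of each point (C = within 1σ̂, B = 1σ̂–2σ̂, A = 2σ̂–3σ̂, * = beyond 3σ̂; sign = side of CL): 1:+C, 2:+C, 3:+C, 4:-C, 5:-C, 6:-C, 7:+C, 8:+C, 9:+C, 10:+C, 11:-C, 12:-C
No rule fires across all 12 points.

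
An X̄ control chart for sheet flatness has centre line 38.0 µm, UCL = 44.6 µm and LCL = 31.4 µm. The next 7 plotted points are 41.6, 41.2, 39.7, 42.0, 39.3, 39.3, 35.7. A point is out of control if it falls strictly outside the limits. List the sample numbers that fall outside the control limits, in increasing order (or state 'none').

All 7 points lie within [31.4, 44.6].

none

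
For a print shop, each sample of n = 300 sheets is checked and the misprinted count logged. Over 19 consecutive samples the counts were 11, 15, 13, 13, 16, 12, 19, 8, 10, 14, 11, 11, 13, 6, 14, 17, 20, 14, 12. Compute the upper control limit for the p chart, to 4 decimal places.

p̄ = Σdᵢ / (k·n) = 249 / (19 × 300) = 0.04368
UCL = p̄ + 3·√(p̄(1−p̄)/n) = 0.04368 + 3 × √(0.04368×0.95632/300) = 0.04368 + 3 × 0.01180 = 0.07909

0.0791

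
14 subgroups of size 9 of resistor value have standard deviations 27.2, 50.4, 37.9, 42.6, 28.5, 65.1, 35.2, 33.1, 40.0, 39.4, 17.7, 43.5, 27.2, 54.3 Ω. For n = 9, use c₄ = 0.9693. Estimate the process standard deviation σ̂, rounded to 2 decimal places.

39.95

s̄ = (27.2 + 50.4 + 37.9 + 42.6 + 28.5 + 65.1 + 35.2 + 33.1 + 40.0 + 39.4 + 17.7 + 43.5 + 27.2 + 54.3) / 14 = 38.7214
σ̂ = s̄ / c₄ = 38.7214 / 0.9693 = 39.9478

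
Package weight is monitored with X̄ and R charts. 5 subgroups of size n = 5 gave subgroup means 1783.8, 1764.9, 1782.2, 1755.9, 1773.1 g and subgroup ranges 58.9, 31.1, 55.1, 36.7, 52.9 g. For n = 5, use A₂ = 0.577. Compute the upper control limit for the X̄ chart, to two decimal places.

X̄̄ = (1783.8 + 1764.9 + 1782.2 + 1755.9 + 1773.1) / 5 = 8859.9000 / 5 = 1771.9800
R̄ = (58.9 + 31.1 + 55.1 + 36.7 + 52.9) / 5 = 234.7000 / 5 = 46.9400
UCL = X̄̄ + A₂·R̄ = 1771.9800 + 0.577 × 46.9400 = 1799.0644

1799.06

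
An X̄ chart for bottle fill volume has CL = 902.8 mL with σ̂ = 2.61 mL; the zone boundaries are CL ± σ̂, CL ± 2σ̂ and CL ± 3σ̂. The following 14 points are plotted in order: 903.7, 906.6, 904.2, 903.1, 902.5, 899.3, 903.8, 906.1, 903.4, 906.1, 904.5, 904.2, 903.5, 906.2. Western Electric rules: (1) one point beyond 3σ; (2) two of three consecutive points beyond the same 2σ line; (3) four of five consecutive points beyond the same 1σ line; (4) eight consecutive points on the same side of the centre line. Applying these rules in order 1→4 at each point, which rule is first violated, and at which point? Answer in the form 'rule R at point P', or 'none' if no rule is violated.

rule 4 at point 14

Zone of each point (C = within 1σ̂, B = 1σ̂–2σ̂, A = 2σ̂–3σ̂, * = beyond 3σ̂; sign = side of CL): 1:+C, 2:+B, 3:+C, 4:+C, 5:-C, 6:-B, 7:+C, 8:+B, 9:+C, 10:+B, 11:+C, 12:+C, 13:+C, 14:+B
Rule 4 (eight consecutive points on the same side of the centre line) is satisfied at point 14.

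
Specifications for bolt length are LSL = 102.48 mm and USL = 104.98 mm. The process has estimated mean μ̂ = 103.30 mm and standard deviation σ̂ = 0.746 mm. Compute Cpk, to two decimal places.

0.37

Cpu = (USL − μ̂) / (3σ̂) = (104.98 − 103.30) / (3 × 0.746) = 0.7507; Cpl = (μ̂ − LSL) / (3σ̂) = (103.30 − 102.48) / (3 × 0.746) = 0.3664; Cpk = min(Cpu, Cpl) = 0.3664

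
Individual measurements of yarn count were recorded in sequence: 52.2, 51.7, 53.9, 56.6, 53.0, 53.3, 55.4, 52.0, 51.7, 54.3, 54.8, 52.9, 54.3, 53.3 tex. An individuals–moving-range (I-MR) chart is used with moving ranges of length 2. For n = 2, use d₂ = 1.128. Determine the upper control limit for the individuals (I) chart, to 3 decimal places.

X̄ = (52.2 + 51.7 + 53.9 + 56.6 + 53.0 + 53.3 + 55.4 + 52.0 + 51.7 + 54.3 + 54.8 + 52.9 + 54.3 + 53.3) / 14 = 53.5286
Moving ranges: 0.5, 2.2, 2.7, 3.6, 0.3, 2.1, 3.4, 0.3, 2.6, 0.5, 1.9, 1.4, 1.0; M̄R̄ = 22.5000 / 13 = 1.7308
UCL = X̄ + 3·M̄R̄/d₂ = 53.5286 + 3 × 1.7308 / 1.128 = 58.1317

58.132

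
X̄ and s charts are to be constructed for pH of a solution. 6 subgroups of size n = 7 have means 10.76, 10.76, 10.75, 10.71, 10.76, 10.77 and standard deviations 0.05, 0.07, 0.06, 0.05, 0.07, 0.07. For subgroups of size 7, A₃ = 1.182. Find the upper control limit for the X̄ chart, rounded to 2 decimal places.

X̄̄ = (10.76 + 10.76 + 10.75 + 10.71 + 10.76 + 10.77) / 6 = 10.7517
s̄ = (0.05 + 0.07 + 0.06 + 0.05 + 0.07 + 0.07) / 6 = 0.0617
UCL = X̄̄ + A₃·s̄ = 10.7517 + 1.182 × 0.0617 = 10.8246

10.82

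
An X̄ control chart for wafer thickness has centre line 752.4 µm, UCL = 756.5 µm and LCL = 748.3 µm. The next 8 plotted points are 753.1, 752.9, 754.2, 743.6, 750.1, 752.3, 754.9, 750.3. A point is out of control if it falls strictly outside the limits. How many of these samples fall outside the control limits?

1

Compare each point to [748.3, 756.5]: sample 4 = 743.6 < LCL.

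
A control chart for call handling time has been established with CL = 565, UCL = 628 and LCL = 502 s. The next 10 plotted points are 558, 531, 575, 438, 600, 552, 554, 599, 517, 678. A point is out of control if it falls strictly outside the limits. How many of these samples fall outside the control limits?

2

Compare each point to [502, 628]: sample 4 = 438 < LCL; sample 10 = 678 > UCL.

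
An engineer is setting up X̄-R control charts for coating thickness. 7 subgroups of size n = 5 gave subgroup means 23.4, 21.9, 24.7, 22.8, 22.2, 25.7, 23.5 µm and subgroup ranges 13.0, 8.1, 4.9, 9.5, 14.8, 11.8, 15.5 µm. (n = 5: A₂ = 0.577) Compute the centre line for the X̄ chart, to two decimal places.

23.46

X̄̄ = (23.4 + 21.9 + 24.7 + 22.8 + 22.2 + 25.7 + 23.5) / 7 = 164.2000 / 7 = 23.4571
CL = X̄̄ = 23.4571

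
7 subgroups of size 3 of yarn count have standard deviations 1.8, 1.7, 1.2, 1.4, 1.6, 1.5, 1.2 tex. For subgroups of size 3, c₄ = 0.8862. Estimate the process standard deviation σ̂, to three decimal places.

1.676

s̄ = (1.8 + 1.7 + 1.2 + 1.4 + 1.6 + 1.5 + 1.2) / 7 = 1.4857
σ̂ = s̄ / c₄ = 1.4857 / 0.8862 = 1.6765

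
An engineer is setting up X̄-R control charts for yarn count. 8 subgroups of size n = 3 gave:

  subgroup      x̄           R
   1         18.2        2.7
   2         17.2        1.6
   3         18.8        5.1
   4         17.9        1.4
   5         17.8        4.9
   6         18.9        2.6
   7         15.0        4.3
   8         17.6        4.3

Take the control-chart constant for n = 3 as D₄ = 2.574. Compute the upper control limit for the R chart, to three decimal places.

8.655

R̄ = (2.7 + 1.6 + 5.1 + 1.4 + 4.9 + 2.6 + 4.3 + 4.3) / 8 = 26.9000 / 8 = 3.3625
UCL_R = D₄·R̄ = 2.574 × 3.3625 = 8.6551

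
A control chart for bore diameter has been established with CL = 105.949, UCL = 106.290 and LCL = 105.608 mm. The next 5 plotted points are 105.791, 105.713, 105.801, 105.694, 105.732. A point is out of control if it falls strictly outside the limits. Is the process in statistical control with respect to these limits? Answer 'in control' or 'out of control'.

All 5 points lie within [105.608, 106.290].

in control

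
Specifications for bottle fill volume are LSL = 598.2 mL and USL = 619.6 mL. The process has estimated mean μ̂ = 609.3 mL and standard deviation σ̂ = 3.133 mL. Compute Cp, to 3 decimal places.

1.138

Cp = (USL − LSL) / (6σ̂) = (619.6 − 598.2) / (6 × 3.133) = 21.4000 / 18.7980 = 1.1384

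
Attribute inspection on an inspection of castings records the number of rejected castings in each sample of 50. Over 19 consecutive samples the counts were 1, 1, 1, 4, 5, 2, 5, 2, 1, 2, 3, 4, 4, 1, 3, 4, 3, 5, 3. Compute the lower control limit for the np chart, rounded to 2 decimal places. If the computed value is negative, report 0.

0.00

p̄ = Σdᵢ / (k·n) = 54 / (19 × 50) = 0.05684
LCL = np̄ − 3·√(np̄(1−p̄)) = 2.8421 − 3 × 1.6372 = -2.0696 → 0 (negative, so LCL = 0)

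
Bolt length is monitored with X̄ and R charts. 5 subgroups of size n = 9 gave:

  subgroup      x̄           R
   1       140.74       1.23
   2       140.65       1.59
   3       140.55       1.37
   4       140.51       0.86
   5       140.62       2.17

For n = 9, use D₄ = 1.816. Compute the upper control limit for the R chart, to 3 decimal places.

R̄ = (1.23 + 1.59 + 1.37 + 0.86 + 2.17) / 5 = 7.2200 / 5 = 1.4440
UCL_R = D₄·R̄ = 1.816 × 1.4440 = 2.6223

2.622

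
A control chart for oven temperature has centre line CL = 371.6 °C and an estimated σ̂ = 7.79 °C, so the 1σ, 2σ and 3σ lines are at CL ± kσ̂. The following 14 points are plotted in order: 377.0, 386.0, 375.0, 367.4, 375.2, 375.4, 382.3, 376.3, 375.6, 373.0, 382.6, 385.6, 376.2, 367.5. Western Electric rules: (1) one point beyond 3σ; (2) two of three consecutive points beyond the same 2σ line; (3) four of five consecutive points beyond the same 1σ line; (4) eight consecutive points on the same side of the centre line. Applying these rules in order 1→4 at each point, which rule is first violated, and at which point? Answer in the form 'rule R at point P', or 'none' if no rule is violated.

Zone of each point (C = within 1σ̂, B = 1σ̂–2σ̂, A = 2σ̂–3σ̂, * = beyond 3σ̂; sign = side of CL): 1:+C, 2:+B, 3:+C, 4:-C, 5:+C, 6:+C, 7:+B, 8:+C, 9:+C, 10:+C, 11:+B, 12:+B, 13:+C, 14:-C
Rule 4 (eight consecutive points on the same side of the centre line) is satisfied at point 12.

rule 4 at point 12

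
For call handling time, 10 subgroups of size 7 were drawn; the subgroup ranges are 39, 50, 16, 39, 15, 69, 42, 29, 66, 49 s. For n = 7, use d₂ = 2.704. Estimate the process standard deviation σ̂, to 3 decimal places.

R̄ = (39 + 50 + 16 + 39 + 15 + 69 + 42 + 29 + 66 + 49) / 10 = 41.4000
σ̂ = R̄ / d₂ = 41.4000 / 2.704 = 15.3107

15.311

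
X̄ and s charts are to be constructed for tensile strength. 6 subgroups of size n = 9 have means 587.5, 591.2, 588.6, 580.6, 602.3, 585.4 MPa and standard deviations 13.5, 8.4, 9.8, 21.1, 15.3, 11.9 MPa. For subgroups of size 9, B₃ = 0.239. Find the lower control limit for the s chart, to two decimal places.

s̄ = (13.5 + 8.4 + 9.8 + 21.1 + 15.3 + 11.9) / 6 = 13.3333
LCL_s = B₃·s̄ = 0.239 × 13.3333 = 3.1867

3.19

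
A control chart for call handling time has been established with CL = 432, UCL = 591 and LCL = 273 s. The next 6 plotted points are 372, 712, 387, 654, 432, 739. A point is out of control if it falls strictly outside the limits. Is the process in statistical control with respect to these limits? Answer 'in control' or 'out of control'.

out of control

Compare each point to [273, 591]: sample 2 = 712 > UCL; sample 4 = 654 > UCL; sample 6 = 739 > UCL.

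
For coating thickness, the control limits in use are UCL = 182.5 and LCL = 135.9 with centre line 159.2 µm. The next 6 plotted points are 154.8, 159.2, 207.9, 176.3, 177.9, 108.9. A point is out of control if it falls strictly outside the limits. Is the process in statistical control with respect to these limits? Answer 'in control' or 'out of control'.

out of control

Compare each point to [135.9, 182.5]: sample 3 = 207.9 > UCL; sample 6 = 108.9 < LCL.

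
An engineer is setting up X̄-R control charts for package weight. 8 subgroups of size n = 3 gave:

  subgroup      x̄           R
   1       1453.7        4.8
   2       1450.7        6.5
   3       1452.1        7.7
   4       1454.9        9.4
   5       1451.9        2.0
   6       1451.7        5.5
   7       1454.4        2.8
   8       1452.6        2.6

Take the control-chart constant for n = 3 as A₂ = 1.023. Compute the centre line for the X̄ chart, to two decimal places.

X̄̄ = (1453.7 + 1450.7 + 1452.1 + 1454.9 + 1451.9 + 1451.7 + 1454.4 + 1452.6) / 8 = 11622.0000 / 8 = 1452.7500
CL = X̄̄ = 1452.7500

1452.75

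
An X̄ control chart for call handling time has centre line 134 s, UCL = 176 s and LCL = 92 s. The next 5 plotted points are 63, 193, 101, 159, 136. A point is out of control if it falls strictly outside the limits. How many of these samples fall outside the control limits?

Compare each point to [92, 176]: sample 1 = 63 < LCL; sample 2 = 193 > UCL.

2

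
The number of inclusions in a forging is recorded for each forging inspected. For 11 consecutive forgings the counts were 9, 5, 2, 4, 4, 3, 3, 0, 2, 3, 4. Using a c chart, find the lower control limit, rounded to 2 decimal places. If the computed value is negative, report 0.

c̄ = (9 + 5 + 2 + 4 + 4 + 3 + 3 + 0 + 2 + 3 + 4) / 11 = 39 / 11 = 3.5455
LCL = c̄ − 3√c̄ = 3.5455 − 3 × 1.8829 = -2.1034 → 0 (cannot be negative)

0.00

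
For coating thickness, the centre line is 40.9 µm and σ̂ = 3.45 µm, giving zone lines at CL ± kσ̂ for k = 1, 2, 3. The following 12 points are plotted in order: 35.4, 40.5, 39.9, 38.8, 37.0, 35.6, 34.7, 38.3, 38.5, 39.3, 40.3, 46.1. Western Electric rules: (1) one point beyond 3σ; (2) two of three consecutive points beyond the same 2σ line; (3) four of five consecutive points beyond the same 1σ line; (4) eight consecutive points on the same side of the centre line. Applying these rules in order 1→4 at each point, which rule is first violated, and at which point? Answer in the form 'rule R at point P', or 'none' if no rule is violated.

rule 4 at point 8

Zone of each point (C = within 1σ̂, B = 1σ̂–2σ̂, A = 2σ̂–3σ̂, * = beyond 3σ̂; sign = side of CL): 1:-B, 2:-C, 3:-C, 4:-C, 5:-B, 6:-B, 7:-B, 8:-C, 9:-C, 10:-C, 11:-C, 12:+B
Rule 4 (eight consecutive points on the same side of the centre line) is satisfied at point 8.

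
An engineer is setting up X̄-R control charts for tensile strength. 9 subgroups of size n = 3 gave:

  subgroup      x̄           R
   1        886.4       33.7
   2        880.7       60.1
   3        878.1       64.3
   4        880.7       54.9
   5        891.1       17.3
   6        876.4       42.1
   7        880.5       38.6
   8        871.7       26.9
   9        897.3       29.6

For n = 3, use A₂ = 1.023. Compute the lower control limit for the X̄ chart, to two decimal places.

X̄̄ = (886.4 + 880.7 + 878.1 + 880.7 + 891.1 + 876.4 + 880.5 + 871.7 + 897.3) / 9 = 7942.9000 / 9 = 882.5444
R̄ = (33.7 + 60.1 + 64.3 + 54.9 + 17.3 + 42.1 + 38.6 + 26.9 + 29.6) / 9 = 367.5000 / 9 = 40.8333
LCL = X̄̄ − A₂·R̄ = 882.5444 − 1.023 × 40.8333 = 840.7719

840.77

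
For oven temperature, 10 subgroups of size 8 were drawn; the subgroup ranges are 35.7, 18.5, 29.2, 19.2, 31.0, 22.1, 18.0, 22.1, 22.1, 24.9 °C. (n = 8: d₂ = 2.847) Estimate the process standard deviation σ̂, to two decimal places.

8.53

R̄ = (35.7 + 18.5 + 29.2 + 19.2 + 31.0 + 22.1 + 18.0 + 22.1 + 22.1 + 24.9) / 10 = 24.2800
σ̂ = R̄ / d₂ = 24.2800 / 2.847 = 8.5283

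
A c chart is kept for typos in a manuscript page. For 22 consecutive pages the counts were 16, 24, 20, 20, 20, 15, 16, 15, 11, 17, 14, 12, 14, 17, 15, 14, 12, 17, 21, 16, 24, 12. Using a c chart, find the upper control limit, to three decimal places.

28.624

c̄ = (16 + 24 + 20 + 20 + 20 + 15 + 16 + 15 + 11 + 17 + 14 + 12 + 14 + 17 + 15 + 14 + 12 + 17 + 21 + 16 + 24 + 12) / 22 = 362 / 22 = 16.4545
UCL = c̄ + 3√c̄ = 16.4545 + 3 × √16.4545 = 16.4545 + 3 × 4.0564 = 28.6238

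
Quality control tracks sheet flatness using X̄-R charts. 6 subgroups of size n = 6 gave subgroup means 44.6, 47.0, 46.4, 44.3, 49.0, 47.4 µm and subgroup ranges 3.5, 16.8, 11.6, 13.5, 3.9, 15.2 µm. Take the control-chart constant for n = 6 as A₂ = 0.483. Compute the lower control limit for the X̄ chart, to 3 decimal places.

41.258

X̄̄ = (44.6 + 47.0 + 46.4 + 44.3 + 49.0 + 47.4) / 6 = 278.7000 / 6 = 46.4500
R̄ = (3.5 + 16.8 + 11.6 + 13.5 + 3.9 + 15.2) / 6 = 64.5000 / 6 = 10.7500
LCL = X̄̄ − A₂·R̄ = 46.4500 − 0.483 × 10.7500 = 41.2577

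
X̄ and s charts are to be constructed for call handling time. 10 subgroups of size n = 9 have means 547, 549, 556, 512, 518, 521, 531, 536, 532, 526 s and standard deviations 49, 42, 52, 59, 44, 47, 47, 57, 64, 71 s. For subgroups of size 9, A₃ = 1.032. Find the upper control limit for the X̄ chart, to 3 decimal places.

587.702

X̄̄ = (547 + 549 + 556 + 512 + 518 + 521 + 531 + 536 + 532 + 526) / 10 = 532.8000
s̄ = (49 + 42 + 52 + 59 + 44 + 47 + 47 + 57 + 64 + 71) / 10 = 53.2000
UCL = X̄̄ + A₃·s̄ = 532.8000 + 1.032 × 53.2000 = 587.7024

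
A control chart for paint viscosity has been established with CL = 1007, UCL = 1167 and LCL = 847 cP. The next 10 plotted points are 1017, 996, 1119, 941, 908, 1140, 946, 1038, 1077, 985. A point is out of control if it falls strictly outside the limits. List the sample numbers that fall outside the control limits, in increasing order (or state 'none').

none

All 10 points lie within [847, 1167].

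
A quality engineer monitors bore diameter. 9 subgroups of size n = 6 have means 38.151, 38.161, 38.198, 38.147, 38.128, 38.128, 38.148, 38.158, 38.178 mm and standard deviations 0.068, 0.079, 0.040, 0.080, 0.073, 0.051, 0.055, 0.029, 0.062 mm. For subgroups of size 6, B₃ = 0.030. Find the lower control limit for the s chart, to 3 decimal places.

0.002

s̄ = (0.068 + 0.079 + 0.040 + 0.080 + 0.073 + 0.051 + 0.055 + 0.029 + 0.062) / 9 = 0.0597
LCL_s = B₃·s̄ = 0.030 × 0.0597 = 0.0018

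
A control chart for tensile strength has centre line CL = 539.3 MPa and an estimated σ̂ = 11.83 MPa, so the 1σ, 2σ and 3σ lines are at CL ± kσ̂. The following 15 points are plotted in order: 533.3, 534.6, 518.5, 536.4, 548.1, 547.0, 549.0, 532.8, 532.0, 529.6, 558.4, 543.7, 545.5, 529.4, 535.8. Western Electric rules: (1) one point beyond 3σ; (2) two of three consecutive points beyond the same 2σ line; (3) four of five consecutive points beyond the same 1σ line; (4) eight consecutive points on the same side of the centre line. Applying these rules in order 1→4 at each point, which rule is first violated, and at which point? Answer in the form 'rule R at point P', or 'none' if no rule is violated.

none

Zone of each point (C = within 1σ̂, B = 1σ̂–2σ̂, A = 2σ̂–3σ̂, * = beyond 3σ̂; sign = side of CL): 1:-C, 2:-C, 3:-B, 4:-C, 5:+C, 6:+C, 7:+C, 8:-C, 9:-C, 10:-C, 11:+B, 12:+C, 13:+C, 14:-C, 15:-C
No rule fires across all 15 points.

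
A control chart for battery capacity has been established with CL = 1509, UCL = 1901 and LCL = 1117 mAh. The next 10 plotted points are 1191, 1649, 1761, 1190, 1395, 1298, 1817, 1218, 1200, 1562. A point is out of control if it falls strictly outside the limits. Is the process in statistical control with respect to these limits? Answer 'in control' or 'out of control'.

in control

All 10 points lie within [1117, 1901].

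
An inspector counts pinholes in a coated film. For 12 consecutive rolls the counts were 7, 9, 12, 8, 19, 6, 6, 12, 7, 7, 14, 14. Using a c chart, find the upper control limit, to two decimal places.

19.61

c̄ = (7 + 9 + 12 + 8 + 19 + 6 + 6 + 12 + 7 + 7 + 14 + 14) / 12 = 121 / 12 = 10.0833
UCL = c̄ + 3√c̄ = 10.0833 + 3 × √10.0833 = 10.0833 + 3 × 3.1754 = 19.6096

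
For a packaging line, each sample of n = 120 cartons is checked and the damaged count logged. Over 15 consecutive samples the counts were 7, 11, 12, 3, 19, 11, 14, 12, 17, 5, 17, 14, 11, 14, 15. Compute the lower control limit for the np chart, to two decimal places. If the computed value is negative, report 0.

p̄ = Σdᵢ / (k·n) = 182 / (15 × 120) = 0.10111
LCL = np̄ − 3·√(np̄(1−p̄)) = 12.1333 − 3 × 3.3025 = 2.2258

2.23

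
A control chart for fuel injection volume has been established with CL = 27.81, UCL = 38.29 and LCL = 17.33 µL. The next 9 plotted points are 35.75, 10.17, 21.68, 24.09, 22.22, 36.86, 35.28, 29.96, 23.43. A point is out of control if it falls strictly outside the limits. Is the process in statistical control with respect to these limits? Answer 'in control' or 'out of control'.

out of control

Compare each point to [17.33, 38.29]: sample 2 = 10.17 < LCL.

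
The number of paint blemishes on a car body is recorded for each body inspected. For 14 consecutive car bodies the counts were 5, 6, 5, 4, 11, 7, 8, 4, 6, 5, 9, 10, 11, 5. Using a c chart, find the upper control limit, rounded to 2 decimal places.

14.71

c̄ = (5 + 6 + 5 + 4 + 11 + 7 + 8 + 4 + 6 + 5 + 9 + 10 + 11 + 5) / 14 = 96 / 14 = 6.8571
UCL = c̄ + 3√c̄ = 6.8571 + 3 × √6.8571 = 6.8571 + 3 × 2.6186 = 14.7130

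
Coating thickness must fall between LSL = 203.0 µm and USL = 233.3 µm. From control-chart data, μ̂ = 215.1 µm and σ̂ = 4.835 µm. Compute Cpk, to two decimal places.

0.83

Cpu = (USL − μ̂) / (3σ̂) = (233.3 − 215.1) / (3 × 4.835) = 1.2547; Cpl = (μ̂ − LSL) / (3σ̂) = (215.1 − 203.0) / (3 × 4.835) = 0.8342; Cpk = min(Cpu, Cpl) = 0.8342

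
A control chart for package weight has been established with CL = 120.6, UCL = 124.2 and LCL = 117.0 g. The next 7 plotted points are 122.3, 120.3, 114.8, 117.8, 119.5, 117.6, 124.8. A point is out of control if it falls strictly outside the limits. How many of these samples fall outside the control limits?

2

Compare each point to [117.0, 124.2]: sample 3 = 114.8 < LCL; sample 7 = 124.8 > UCL.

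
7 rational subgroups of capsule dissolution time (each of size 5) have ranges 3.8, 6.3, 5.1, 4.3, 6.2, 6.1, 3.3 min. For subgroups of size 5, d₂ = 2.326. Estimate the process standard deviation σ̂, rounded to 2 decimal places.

2.16

R̄ = (3.8 + 6.3 + 5.1 + 4.3 + 6.2 + 6.1 + 3.3) / 7 = 5.0143
σ̂ = R̄ / d₂ = 5.0143 / 2.326 = 2.1558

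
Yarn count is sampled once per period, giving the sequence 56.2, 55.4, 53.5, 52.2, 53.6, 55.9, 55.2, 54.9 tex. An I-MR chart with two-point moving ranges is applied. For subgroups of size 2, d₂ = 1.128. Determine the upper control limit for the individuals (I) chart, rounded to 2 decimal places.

57.92

X̄ = (56.2 + 55.4 + 53.5 + 52.2 + 53.6 + 55.9 + 55.2 + 54.9) / 8 = 54.6125
Moving ranges: 0.8, 1.9, 1.3, 1.4, 2.3, 0.7, 0.3; M̄R̄ = 8.7000 / 7 = 1.2429
UCL = X̄ + 3·M̄R̄/d₂ = 54.6125 + 3 × 1.2429 / 1.128 = 57.9180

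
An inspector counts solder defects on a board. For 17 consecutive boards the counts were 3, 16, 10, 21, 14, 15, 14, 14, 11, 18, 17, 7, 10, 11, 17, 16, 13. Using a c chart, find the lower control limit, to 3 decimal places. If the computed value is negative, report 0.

2.390

c̄ = (3 + 16 + 10 + 21 + 14 + 15 + 14 + 14 + 11 + 18 + 17 + 7 + 10 + 11 + 17 + 16 + 13) / 17 = 227 / 17 = 13.3529
LCL = c̄ − 3√c̄ = 13.3529 − 3 × 3.6542 = 2.3904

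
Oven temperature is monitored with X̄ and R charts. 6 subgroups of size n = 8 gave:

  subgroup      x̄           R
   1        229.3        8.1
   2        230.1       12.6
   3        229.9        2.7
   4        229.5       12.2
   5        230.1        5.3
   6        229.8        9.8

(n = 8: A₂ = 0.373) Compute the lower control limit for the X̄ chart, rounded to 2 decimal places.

226.63

X̄̄ = (229.3 + 230.1 + 229.9 + 229.5 + 230.1 + 229.8) / 6 = 1378.7000 / 6 = 229.7833
R̄ = (8.1 + 12.6 + 2.7 + 12.2 + 5.3 + 9.8) / 6 = 50.7000 / 6 = 8.4500
LCL = X̄̄ − A₂·R̄ = 229.7833 − 0.373 × 8.4500 = 226.6315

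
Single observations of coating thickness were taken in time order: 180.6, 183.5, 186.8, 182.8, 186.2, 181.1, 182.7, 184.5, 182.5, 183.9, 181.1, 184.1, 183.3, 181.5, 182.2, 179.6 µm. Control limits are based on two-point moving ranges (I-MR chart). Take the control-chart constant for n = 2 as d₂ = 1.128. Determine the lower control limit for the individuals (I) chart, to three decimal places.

X̄ = (180.6 + 183.5 + 186.8 + 182.8 + 186.2 + 181.1 + 182.7 + 184.5 + 182.5 + 183.9 + 181.1 + 184.1 + 183.3 + 181.5 + 182.2 + 179.6) / 16 = 182.9000
Moving ranges: 2.9, 3.3, 4.0, 3.4, 5.1, 1.6, 1.8, 2.0, 1.4, 2.8, 3.0, 0.8, 1.8, 0.7, 2.6; M̄R̄ = 37.2000 / 15 = 2.4800
LCL = X̄ − 3·M̄R̄/d₂ = 182.9000 − 3 × 2.4800 / 1.128 = 176.3043

176.304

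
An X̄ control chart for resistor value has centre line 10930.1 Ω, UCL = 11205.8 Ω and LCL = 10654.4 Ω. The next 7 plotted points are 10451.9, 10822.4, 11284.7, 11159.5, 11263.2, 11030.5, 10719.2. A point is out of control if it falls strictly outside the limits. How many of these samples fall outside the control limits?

Compare each point to [10654.4, 11205.8]: sample 1 = 10451.9 < LCL; sample 3 = 11284.7 > UCL; sample 5 = 11263.2 > UCL.

3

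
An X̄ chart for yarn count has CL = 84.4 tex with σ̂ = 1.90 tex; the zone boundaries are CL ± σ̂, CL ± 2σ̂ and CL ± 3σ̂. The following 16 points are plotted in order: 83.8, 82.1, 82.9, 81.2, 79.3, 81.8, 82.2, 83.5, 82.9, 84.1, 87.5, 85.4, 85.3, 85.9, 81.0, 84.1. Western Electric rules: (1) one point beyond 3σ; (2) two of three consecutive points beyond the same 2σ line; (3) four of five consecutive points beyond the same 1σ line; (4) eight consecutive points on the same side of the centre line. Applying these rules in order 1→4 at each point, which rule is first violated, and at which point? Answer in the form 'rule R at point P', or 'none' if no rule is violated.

Zone of each point (C = within 1σ̂, B = 1σ̂–2σ̂, A = 2σ̂–3σ̂, * = beyond 3σ̂; sign = side of CL): 1:-C, 2:-B, 3:-C, 4:-B, 5:-A, 6:-B, 7:-B, 8:-C, 9:-C, 10:-C, 11:+B, 12:+C, 13:+C, 14:+C, 15:-B, 16:-C
Rule 3 (four of five consecutive points beyond the same 1σ limit) is satisfied at point 6.

rule 3 at point 6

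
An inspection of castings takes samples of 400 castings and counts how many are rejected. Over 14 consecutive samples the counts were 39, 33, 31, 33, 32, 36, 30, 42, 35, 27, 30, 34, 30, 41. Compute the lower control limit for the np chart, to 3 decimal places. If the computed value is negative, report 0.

p̄ = Σdᵢ / (k·n) = 473 / (14 × 400) = 0.08446
LCL = np̄ − 3·√(np̄(1−p̄)) = 33.7857 − 3 × 5.5617 = 17.1007

17.101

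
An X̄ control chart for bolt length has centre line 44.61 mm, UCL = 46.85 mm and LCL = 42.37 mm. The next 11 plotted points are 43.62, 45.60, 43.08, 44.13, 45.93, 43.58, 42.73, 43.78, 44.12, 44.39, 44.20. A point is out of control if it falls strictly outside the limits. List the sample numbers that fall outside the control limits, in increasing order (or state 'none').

All 11 points lie within [42.37, 46.85].

none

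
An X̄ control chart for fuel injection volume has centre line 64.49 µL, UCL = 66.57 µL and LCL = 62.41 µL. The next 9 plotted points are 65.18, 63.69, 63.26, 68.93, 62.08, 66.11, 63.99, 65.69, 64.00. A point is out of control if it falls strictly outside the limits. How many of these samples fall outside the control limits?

2

Compare each point to [62.41, 66.57]: sample 4 = 68.93 > UCL; sample 5 = 62.08 < LCL.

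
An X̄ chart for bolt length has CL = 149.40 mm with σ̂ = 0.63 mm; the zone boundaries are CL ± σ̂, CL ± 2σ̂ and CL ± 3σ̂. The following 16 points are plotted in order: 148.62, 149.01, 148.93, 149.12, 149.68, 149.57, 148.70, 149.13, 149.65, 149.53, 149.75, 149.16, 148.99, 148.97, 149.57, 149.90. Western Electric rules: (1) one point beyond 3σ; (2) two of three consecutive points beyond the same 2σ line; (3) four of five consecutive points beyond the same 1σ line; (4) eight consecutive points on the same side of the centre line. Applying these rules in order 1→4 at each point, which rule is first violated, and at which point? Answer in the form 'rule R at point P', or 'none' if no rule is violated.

none

Zone of each point (C = within 1σ̂, B = 1σ̂–2σ̂, A = 2σ̂–3σ̂, * = beyond 3σ̂; sign = side of CL): 1:-B, 2:-C, 3:-C, 4:-C, 5:+C, 6:+C, 7:-B, 8:-C, 9:+C, 10:+C, 11:+C, 12:-C, 13:-C, 14:-C, 15:+C, 16:+C
No rule fires across all 16 points.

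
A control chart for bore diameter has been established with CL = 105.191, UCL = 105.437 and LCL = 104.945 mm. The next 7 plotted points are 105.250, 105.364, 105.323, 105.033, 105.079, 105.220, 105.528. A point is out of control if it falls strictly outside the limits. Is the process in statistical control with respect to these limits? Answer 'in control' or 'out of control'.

out of control

Compare each point to [104.945, 105.437]: sample 7 = 105.528 > UCL.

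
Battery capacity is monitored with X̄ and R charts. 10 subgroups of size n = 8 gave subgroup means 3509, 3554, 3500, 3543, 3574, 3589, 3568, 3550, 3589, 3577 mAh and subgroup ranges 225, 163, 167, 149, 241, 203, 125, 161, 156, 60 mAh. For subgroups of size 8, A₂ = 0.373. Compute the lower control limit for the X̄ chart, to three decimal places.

3493.755

X̄̄ = (3509 + 3554 + 3500 + 3543 + 3574 + 3589 + 3568 + 3550 + 3589 + 3577) / 10 = 35553.0000 / 10 = 3555.3000
R̄ = (225 + 163 + 167 + 149 + 241 + 203 + 125 + 161 + 156 + 60) / 10 = 1650.0000 / 10 = 165.0000
LCL = X̄̄ − A₂·R̄ = 3555.3000 − 0.373 × 165.0000 = 3493.7550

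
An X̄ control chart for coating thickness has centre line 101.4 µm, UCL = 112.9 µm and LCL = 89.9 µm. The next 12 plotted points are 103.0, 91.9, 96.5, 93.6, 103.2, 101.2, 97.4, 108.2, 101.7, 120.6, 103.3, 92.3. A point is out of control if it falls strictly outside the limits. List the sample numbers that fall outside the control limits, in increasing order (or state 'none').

Compare each point to [89.9, 112.9]: sample 10 = 120.6 > UCL.

10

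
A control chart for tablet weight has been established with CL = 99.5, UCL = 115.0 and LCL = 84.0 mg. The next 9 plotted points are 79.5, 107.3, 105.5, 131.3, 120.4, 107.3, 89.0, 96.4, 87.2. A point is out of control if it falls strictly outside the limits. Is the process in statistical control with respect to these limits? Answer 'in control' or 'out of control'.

out of control

Compare each point to [84.0, 115.0]: sample 1 = 79.5 < LCL; sample 4 = 131.3 > UCL; sample 5 = 120.4 > UCL.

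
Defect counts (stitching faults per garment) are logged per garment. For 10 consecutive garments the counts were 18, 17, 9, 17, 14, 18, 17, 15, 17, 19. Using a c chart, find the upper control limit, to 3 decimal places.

c̄ = (18 + 17 + 9 + 17 + 14 + 18 + 17 + 15 + 17 + 19) / 10 = 161 / 10 = 16.1000
UCL = c̄ + 3√c̄ = 16.1000 + 3 × √16.1000 = 16.1000 + 3 × 4.0125 = 28.1374

28.137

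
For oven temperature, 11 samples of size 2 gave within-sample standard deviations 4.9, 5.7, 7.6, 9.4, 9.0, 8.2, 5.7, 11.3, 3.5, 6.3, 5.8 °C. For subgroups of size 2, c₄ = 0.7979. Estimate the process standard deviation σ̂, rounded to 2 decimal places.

s̄ = (4.9 + 5.7 + 7.6 + 9.4 + 9.0 + 8.2 + 5.7 + 11.3 + 3.5 + 6.3 + 5.8) / 11 = 7.0364
σ̂ = s̄ / c₄ = 7.0364 / 0.7979 = 8.8186

8.82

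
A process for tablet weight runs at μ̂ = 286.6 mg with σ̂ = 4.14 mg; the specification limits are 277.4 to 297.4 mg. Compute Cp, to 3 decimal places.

Cp = (USL − LSL) / (6σ̂) = (297.4 − 277.4) / (6 × 4.14) = 20.0000 / 24.8400 = 0.8052

0.805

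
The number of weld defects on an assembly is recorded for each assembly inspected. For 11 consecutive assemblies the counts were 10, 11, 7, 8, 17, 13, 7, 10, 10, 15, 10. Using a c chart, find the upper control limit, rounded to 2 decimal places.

c̄ = (10 + 11 + 7 + 8 + 17 + 13 + 7 + 10 + 10 + 15 + 10) / 11 = 118 / 11 = 10.7273
UCL = c̄ + 3√c̄ = 10.7273 + 3 × √10.7273 = 10.7273 + 3 × 3.2753 = 20.5530

20.55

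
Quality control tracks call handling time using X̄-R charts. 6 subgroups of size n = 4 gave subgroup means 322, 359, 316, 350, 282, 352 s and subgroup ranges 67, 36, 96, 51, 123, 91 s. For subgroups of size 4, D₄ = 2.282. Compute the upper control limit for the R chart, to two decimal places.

176.47

R̄ = (67 + 36 + 96 + 51 + 123 + 91) / 6 = 464.0000 / 6 = 77.3333
UCL_R = D₄·R̄ = 2.282 × 77.3333 = 176.4747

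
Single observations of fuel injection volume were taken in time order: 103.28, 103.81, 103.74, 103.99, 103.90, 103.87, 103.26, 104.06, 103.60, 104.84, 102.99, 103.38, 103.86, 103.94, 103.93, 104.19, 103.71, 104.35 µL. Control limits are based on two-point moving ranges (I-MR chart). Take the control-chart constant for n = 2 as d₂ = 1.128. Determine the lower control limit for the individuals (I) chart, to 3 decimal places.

102.523

X̄ = (103.28 + 103.81 + 103.74 + 103.99 + 103.90 + 103.87 + 103.26 + 104.06 + 103.60 + 104.84 + 102.99 + 103.38 + 103.86 + 103.94 + 103.93 + 104.19 + 103.71 + 104.35) / 18 = 103.8167
Moving ranges: 0.53, 0.07, 0.25, 0.09, 0.03, 0.61, 0.80, 0.46, 1.24, 1.85, 0.39, 0.48, 0.08, 0.01, 0.26, 0.48, 0.64; M̄R̄ = 8.2700 / 17 = 0.4865
LCL = X̄ − 3·M̄R̄/d₂ = 103.8167 − 3 × 0.4865 / 1.128 = 102.5229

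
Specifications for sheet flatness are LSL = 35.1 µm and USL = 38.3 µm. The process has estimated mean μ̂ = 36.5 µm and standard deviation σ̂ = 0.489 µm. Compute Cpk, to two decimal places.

0.95

Cpu = (USL − μ̂) / (3σ̂) = (38.3 − 36.5) / (3 × 0.489) = 1.2270; Cpl = (μ̂ − LSL) / (3σ̂) = (36.5 − 35.1) / (3 × 0.489) = 0.9543; Cpk = min(Cpu, Cpl) = 0.9543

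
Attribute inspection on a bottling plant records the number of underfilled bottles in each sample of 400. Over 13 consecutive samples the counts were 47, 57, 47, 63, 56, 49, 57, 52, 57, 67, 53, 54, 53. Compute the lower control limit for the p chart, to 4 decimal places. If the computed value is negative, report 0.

0.0854

p̄ = Σdᵢ / (k·n) = 712 / (13 × 400) = 0.13692
LCL = p̄ − 3·√(p̄(1−p̄)/n) = 0.13692 − 3 × 0.01719 = 0.08536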